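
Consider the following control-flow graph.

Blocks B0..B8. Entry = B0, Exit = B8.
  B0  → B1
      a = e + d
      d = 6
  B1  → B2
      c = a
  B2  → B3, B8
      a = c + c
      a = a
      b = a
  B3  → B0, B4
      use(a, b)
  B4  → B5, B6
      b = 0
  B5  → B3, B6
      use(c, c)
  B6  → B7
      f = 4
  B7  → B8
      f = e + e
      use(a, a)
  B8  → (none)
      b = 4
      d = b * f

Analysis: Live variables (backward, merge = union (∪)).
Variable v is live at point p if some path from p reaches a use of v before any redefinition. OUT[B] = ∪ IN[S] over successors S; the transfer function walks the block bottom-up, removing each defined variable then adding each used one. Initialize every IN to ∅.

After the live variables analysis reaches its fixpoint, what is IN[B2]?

Answer: {c, d, e, f}

Derivation:
Converged values:
  B0: | IN={d, e, f} | OUT={a, d, e, f}
  B1: | IN={a, d, e, f} | OUT={c, d, e, f}
  B2: | IN={c, d, e, f} | OUT={a, b, c, d, e, f}
  B3: | IN={a, b, c, d, e, f} | OUT={a, c, d, e, f}
  B4: | IN={a, c, d, e, f} | OUT={a, b, c, d, e, f}
  B5: | IN={a, b, c, d, e, f} | OUT={a, b, c, d, e, f}
  B6: | IN={a, e} | OUT={a, e}
  B7: | IN={a, e} | OUT={f}
  B8: | IN={f} | OUT={}

Merge at B2: OUT[B2] = IN[B3] ⊔ IN[B8] = {a, b, c, d, e, f}
Applying B2's transfer function to that OUT value gives IN[B2] (row B2 above).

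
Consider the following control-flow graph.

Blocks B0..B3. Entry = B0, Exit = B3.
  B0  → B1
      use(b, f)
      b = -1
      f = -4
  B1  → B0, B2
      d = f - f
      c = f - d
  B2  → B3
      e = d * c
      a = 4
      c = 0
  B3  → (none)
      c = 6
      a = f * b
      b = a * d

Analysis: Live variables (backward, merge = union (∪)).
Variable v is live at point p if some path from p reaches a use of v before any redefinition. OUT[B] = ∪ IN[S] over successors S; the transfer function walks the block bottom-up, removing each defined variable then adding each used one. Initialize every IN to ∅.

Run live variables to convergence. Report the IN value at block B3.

Fixpoint table:
  B0: | IN={b, f} | OUT={b, f}
  B1: | IN={b, f} | OUT={b, c, d, f}
  B2: | IN={b, c, d, f} | OUT={b, d, f}
  B3: | IN={b, d, f} | OUT={}

B3 is the boundary node: OUT[B3] = {}
Applying B3's transfer function to that OUT value gives IN[B3] (row B3 above).

Answer: {b, d, f}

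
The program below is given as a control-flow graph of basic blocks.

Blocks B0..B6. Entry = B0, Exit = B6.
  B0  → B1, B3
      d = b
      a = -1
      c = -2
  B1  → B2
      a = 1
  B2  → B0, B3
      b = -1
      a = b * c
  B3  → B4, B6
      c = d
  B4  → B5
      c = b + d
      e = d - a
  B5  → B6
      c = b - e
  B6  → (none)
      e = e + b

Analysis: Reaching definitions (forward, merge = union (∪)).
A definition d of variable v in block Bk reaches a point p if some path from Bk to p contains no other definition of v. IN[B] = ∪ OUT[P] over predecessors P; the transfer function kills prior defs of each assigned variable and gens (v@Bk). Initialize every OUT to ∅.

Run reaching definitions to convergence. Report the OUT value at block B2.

Answer: {a@B2, b@B2, c@B0, d@B0}

Trace:
Converged values:
  B0: | IN={a@B2, b@B2, c@B0, d@B0} | OUT={a@B0, b@B2, c@B0, d@B0}
  B1: | IN={a@B0, b@B2, c@B0, d@B0} | OUT={a@B1, b@B2, c@B0, d@B0}
  B2: | IN={a@B1, b@B2, c@B0, d@B0} | OUT={a@B2, b@B2, c@B0, d@B0}
  B3: | IN={a@B0, a@B2, b@B2, c@B0, d@B0} | OUT={a@B0, a@B2, b@B2, c@B3, d@B0}
  B4: | IN={a@B0, a@B2, b@B2, c@B3, d@B0} | OUT={a@B0, a@B2, b@B2, c@B4, d@B0, e@B4}
  B5: | IN={a@B0, a@B2, b@B2, c@B4, d@B0, e@B4} | OUT={a@B0, a@B2, b@B2, c@B5, d@B0, e@B4}
  B6: | IN={a@B0, a@B2, b@B2, c@B3, c@B5, d@B0, e@B4} | OUT={a@B0, a@B2, b@B2, c@B3, c@B5, d@B0, e@B6}

Merge at B2: IN[B2] = OUT[B1] = {a@B1, b@B2, c@B0, d@B0}
Applying B2's transfer function to that IN value gives OUT[B2] (row B2 above).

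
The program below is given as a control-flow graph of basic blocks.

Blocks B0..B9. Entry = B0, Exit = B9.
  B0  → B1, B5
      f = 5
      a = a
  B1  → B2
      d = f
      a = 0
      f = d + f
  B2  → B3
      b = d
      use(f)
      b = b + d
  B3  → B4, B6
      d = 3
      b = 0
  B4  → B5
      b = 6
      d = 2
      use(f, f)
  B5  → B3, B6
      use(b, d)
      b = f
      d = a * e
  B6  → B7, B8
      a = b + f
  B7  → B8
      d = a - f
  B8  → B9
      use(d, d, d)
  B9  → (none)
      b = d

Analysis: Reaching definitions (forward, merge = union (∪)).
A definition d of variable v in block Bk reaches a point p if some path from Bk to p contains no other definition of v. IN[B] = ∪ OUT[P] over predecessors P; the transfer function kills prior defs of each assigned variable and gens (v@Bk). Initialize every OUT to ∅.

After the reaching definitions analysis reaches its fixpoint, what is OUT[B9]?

Answer: {a@B6, b@B9, d@B3, d@B5, d@B7, f@B0, f@B1}

Trace:
Per-block solution:
  B0:   IN={}   OUT={a@B0, f@B0}
  B1:   IN={a@B0, f@B0}   OUT={a@B1, d@B1, f@B1}
  B2:   IN={a@B1, d@B1, f@B1}   OUT={a@B1, b@B2, d@B1, f@B1}
  B3:   IN={a@B0, a@B1, b@B2, b@B5, d@B1, d@B5, f@B0, f@B1}   OUT={a@B0, a@B1, b@B3, d@B3, f@B0, f@B1}
  B4:   IN={a@B0, a@B1, b@B3, d@B3, f@B0, f@B1}   OUT={a@B0, a@B1, b@B4, d@B4, f@B0, f@B1}
  B5:   IN={a@B0, a@B1, b@B4, d@B4, f@B0, f@B1}   OUT={a@B0, a@B1, b@B5, d@B5, f@B0, f@B1}
  B6:   IN={a@B0, a@B1, b@B3, b@B5, d@B3, d@B5, f@B0, f@B1}   OUT={a@B6, b@B3, b@B5, d@B3, d@B5, f@B0, f@B1}
  B7:   IN={a@B6, b@B3, b@B5, d@B3, d@B5, f@B0, f@B1}   OUT={a@B6, b@B3, b@B5, d@B7, f@B0, f@B1}
  B8:   IN={a@B6, b@B3, b@B5, d@B3, d@B5, d@B7, f@B0, f@B1}   OUT={a@B6, b@B3, b@B5, d@B3, d@B5, d@B7, f@B0, f@B1}
  B9:   IN={a@B6, b@B3, b@B5, d@B3, d@B5, d@B7, f@B0, f@B1}   OUT={a@B6, b@B9, d@B3, d@B5, d@B7, f@B0, f@B1}

Merge at B9: IN[B9] = OUT[B8] = {a@B6, b@B3, b@B5, d@B3, d@B5, d@B7, f@B0, f@B1}
Applying B9's transfer function to that IN value gives OUT[B9] (row B9 above).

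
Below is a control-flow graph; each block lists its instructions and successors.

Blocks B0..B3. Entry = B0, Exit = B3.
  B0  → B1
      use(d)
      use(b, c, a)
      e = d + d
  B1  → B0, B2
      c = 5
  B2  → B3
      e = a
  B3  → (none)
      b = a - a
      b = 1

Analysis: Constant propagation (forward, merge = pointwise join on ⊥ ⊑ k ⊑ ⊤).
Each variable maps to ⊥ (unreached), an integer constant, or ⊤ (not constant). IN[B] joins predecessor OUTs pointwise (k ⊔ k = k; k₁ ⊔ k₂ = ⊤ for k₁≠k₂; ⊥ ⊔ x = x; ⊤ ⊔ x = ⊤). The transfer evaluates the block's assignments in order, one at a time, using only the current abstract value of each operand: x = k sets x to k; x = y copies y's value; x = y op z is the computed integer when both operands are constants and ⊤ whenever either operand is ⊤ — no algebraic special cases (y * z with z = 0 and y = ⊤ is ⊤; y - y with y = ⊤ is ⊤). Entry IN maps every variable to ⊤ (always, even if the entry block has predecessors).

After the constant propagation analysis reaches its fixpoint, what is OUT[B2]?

Answer: {a: ⊤, b: ⊤, c: 5, d: ⊤, e: ⊤, f: ⊤}

Derivation:
Per-block solution:
  B0: | IN=(all ⊤) | OUT=(all ⊤)
  B1: | IN=(all ⊤) | OUT={c:5; rest ⊤}
  B2: | IN={c:5; rest ⊤} | OUT={c:5; rest ⊤}
  B3: | IN={c:5; rest ⊤} | OUT={b:1, c:5; rest ⊤}

Merge at B2: IN[B2] = OUT[B1] = {a: ⊤, b: ⊤, c: 5, d: ⊤, e: ⊤, f: ⊤}
Applying B2's transfer function to that IN value gives OUT[B2] (row B2 above).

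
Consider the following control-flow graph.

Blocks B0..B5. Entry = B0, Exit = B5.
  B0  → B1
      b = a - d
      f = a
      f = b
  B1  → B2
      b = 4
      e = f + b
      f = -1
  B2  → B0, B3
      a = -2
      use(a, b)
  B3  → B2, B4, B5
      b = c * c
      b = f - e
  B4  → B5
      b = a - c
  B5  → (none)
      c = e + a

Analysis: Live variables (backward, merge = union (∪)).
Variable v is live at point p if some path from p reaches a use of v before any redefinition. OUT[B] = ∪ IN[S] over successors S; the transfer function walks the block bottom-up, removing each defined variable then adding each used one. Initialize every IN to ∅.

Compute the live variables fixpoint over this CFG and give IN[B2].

Per-block solution:
  B0:   IN={a, c, d}   OUT={c, d, f}
  B1:   IN={c, d, f}   OUT={b, c, d, e, f}
  B2:   IN={b, c, d, e, f}   OUT={a, c, d, e, f}
  B3:   IN={a, c, d, e, f}   OUT={a, b, c, d, e, f}
  B4:   IN={a, c, e}   OUT={a, e}
  B5:   IN={a, e}   OUT={}

Merge at B2: OUT[B2] = IN[B0] ⊔ IN[B3] = {a, c, d, e, f}
Applying B2's transfer function to that OUT value gives IN[B2] (row B2 above).

Answer: {b, c, d, e, f}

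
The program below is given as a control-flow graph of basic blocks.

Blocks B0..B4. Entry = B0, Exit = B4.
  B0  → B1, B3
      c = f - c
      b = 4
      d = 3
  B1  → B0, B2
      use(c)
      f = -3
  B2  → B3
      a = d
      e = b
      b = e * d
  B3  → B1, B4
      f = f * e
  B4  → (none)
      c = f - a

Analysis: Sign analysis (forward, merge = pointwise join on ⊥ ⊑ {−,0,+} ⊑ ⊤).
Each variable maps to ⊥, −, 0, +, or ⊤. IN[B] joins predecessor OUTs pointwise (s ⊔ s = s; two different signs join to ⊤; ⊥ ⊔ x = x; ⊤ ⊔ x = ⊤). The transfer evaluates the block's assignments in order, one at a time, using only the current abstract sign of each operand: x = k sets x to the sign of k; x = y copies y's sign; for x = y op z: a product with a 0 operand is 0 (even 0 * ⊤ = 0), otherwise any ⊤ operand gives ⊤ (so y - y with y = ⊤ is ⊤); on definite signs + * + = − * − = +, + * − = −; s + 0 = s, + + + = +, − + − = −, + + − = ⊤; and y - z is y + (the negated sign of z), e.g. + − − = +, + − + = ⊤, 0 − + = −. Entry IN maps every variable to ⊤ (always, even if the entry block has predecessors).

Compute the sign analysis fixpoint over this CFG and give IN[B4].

Fixpoint table:
  B0: | IN=(all ⊤) | OUT={b:+, d:+; rest ⊤}
  B1: | IN={b:+, d:+; rest ⊤} | OUT={b:+, d:+, f:-; rest ⊤}
  B2: | IN={b:+, d:+, f:-; rest ⊤} | OUT={a:+, b:+, d:+, e:+, f:-; rest ⊤}
  B3: | IN={b:+, d:+; rest ⊤} | OUT={b:+, d:+; rest ⊤}
  B4: | IN={b:+, d:+; rest ⊤} | OUT={b:+, d:+; rest ⊤}

Merge at B4: IN[B4] = OUT[B3] = {a: ⊤, b: +, c: ⊤, d: +, e: ⊤, f: ⊤}

Answer: {a: ⊤, b: +, c: ⊤, d: +, e: ⊤, f: ⊤}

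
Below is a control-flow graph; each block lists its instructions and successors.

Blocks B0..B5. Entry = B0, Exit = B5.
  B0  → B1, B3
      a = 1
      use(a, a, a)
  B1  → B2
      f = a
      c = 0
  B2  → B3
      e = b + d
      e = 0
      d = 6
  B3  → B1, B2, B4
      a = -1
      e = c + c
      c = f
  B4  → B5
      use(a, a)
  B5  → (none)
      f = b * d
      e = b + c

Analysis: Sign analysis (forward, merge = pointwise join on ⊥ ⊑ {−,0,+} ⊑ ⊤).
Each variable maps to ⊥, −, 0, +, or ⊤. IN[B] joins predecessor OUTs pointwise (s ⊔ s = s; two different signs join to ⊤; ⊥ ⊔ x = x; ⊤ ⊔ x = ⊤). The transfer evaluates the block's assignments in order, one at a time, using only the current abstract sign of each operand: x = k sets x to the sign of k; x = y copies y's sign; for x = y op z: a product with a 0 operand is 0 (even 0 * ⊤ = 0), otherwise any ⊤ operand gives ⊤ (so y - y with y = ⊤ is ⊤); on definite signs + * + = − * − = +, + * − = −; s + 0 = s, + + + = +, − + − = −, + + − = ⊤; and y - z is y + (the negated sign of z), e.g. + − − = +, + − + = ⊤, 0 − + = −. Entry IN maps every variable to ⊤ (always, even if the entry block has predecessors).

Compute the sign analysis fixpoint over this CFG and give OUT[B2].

Fixpoint table:
  B0:  IN=(all ⊤)  OUT={a:+; rest ⊤}
  B1:  IN=(all ⊤)  OUT={c:0; rest ⊤}
  B2:  IN=(all ⊤)  OUT={d:+, e:0; rest ⊤}
  B3:  IN=(all ⊤)  OUT={a:-; rest ⊤}
  B4:  IN={a:-; rest ⊤}  OUT={a:-; rest ⊤}
  B5:  IN={a:-; rest ⊤}  OUT={a:-; rest ⊤}

Merge at B2: IN[B2] = OUT[B1] ⊔ OUT[B3] = {a: ⊤, b: ⊤, c: ⊤, d: ⊤, e: ⊤, f: ⊤}
Applying B2's transfer function to that IN value gives OUT[B2] (row B2 above).

Answer: {a: ⊤, b: ⊤, c: ⊤, d: +, e: 0, f: ⊤}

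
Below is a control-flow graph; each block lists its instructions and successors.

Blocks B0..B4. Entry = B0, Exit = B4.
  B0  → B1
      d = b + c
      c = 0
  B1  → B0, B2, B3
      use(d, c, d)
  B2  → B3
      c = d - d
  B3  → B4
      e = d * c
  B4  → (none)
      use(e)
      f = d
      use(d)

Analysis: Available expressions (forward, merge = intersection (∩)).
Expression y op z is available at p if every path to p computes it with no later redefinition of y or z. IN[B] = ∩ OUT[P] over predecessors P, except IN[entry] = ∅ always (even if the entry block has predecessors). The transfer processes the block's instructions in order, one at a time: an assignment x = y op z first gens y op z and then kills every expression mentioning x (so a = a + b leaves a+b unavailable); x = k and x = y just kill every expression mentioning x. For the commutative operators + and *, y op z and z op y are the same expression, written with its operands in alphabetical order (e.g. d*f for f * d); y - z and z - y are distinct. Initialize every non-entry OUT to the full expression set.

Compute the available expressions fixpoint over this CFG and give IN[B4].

Fixpoint table:
  B0:   IN={}   OUT={}
  B1:   IN={}   OUT={}
  B2:   IN={}   OUT={d-d}
  B3:   IN={}   OUT={c*d}
  B4:   IN={c*d}   OUT={c*d}

Merge at B4: IN[B4] = OUT[B3] = {c*d}

Answer: {c*d}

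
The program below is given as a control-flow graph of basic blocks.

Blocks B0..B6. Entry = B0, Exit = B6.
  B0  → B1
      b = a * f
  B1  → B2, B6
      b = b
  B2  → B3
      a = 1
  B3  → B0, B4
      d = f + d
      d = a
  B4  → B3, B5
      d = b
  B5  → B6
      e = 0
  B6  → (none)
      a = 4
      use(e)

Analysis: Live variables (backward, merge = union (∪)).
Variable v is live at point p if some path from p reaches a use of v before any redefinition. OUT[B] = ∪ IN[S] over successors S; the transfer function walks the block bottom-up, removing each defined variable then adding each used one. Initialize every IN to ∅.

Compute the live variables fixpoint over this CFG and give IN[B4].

Answer: {a, b, e, f}

Derivation:
Per-block solution:
  B0:   IN={a, d, e, f}   OUT={b, d, e, f}
  B1:   IN={b, d, e, f}   OUT={b, d, e, f}
  B2:   IN={b, d, e, f}   OUT={a, b, d, e, f}
  B3:   IN={a, b, d, e, f}   OUT={a, b, d, e, f}
  B4:   IN={a, b, e, f}   OUT={a, b, d, e, f}
  B5:   IN={}   OUT={e}
  B6:   IN={e}   OUT={}

Merge at B4: OUT[B4] = IN[B3] ⊔ IN[B5] = {a, b, d, e, f}
Applying B4's transfer function to that OUT value gives IN[B4] (row B4 above).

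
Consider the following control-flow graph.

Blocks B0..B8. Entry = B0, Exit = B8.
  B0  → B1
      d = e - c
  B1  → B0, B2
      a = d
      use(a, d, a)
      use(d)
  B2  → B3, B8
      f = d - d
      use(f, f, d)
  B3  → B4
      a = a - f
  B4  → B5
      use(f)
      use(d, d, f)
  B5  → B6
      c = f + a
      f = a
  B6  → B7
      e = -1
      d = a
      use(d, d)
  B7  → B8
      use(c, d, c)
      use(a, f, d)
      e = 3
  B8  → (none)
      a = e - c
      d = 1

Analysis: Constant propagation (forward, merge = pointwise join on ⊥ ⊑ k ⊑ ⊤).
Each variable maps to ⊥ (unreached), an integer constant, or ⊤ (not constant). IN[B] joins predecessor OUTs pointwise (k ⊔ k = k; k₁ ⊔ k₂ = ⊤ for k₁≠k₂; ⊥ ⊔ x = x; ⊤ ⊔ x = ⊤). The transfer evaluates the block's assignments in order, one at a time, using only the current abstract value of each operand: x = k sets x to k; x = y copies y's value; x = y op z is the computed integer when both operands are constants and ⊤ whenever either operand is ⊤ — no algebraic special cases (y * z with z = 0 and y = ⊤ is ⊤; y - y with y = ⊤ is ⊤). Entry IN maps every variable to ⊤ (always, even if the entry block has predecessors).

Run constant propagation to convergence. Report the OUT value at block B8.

Fixpoint table:
  B0: | IN=(all ⊤) | OUT=(all ⊤)
  B1: | IN=(all ⊤) | OUT=(all ⊤)
  B2: | IN=(all ⊤) | OUT=(all ⊤)
  B3: | IN=(all ⊤) | OUT=(all ⊤)
  B4: | IN=(all ⊤) | OUT=(all ⊤)
  B5: | IN=(all ⊤) | OUT=(all ⊤)
  B6: | IN=(all ⊤) | OUT={e:-1; rest ⊤}
  B7: | IN={e:-1; rest ⊤} | OUT={e:3; rest ⊤}
  B8: | IN=(all ⊤) | OUT={d:1; rest ⊤}

Merge at B8: IN[B8] = OUT[B2] ⊔ OUT[B7] = {a: ⊤, b: ⊤, c: ⊤, d: ⊤, e: ⊤, f: ⊤}
Applying B8's transfer function to that IN value gives OUT[B8] (row B8 above).

Answer: {a: ⊤, b: ⊤, c: ⊤, d: 1, e: ⊤, f: ⊤}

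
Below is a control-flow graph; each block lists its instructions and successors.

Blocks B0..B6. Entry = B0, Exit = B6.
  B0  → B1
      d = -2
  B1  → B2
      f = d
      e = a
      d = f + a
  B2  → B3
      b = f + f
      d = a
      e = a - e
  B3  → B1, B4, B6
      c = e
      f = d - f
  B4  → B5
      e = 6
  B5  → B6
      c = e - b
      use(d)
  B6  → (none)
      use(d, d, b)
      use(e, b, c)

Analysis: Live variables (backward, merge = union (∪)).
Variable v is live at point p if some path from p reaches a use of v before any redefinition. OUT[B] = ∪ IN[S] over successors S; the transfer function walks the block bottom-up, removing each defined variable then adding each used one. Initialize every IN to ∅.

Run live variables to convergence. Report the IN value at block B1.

Converged values:
  B0:  IN={a}  OUT={a, d}
  B1:  IN={a, d}  OUT={a, e, f}
  B2:  IN={a, e, f}  OUT={a, b, d, e, f}
  B3:  IN={a, b, d, e, f}  OUT={a, b, c, d, e}
  B4:  IN={b, d}  OUT={b, d, e}
  B5:  IN={b, d, e}  OUT={b, c, d, e}
  B6:  IN={b, c, d, e}  OUT={}

Merge at B1: OUT[B1] = IN[B2] = {a, e, f}
Applying B1's transfer function to that OUT value gives IN[B1] (row B1 above).

Answer: {a, d}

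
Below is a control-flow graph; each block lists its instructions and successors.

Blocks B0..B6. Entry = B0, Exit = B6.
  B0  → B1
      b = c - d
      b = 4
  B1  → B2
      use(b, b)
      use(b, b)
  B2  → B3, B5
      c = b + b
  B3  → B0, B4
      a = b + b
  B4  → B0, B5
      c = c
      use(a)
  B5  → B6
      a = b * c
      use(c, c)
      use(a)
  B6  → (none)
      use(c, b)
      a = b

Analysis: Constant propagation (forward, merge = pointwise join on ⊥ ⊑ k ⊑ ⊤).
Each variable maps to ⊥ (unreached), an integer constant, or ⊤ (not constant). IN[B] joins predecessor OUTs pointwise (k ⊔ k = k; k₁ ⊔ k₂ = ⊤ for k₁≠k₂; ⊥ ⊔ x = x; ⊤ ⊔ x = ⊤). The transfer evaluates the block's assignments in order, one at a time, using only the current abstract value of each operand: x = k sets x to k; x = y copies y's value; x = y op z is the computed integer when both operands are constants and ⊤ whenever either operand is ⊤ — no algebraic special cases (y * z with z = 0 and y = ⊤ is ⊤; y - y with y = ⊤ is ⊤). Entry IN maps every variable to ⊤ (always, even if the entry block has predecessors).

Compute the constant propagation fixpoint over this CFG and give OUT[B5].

Answer: {a: 32, b: 4, c: 8, d: ⊤, e: ⊤, f: ⊤}

Trace:
Fixpoint table:
  B0:  IN=(all ⊤)  OUT={b:4; rest ⊤}
  B1:  IN={b:4; rest ⊤}  OUT={b:4; rest ⊤}
  B2:  IN={b:4; rest ⊤}  OUT={b:4, c:8; rest ⊤}
  B3:  IN={b:4, c:8; rest ⊤}  OUT={a:8, b:4, c:8; rest ⊤}
  B4:  IN={a:8, b:4, c:8; rest ⊤}  OUT={a:8, b:4, c:8; rest ⊤}
  B5:  IN={b:4, c:8; rest ⊤}  OUT={a:32, b:4, c:8; rest ⊤}
  B6:  IN={a:32, b:4, c:8; rest ⊤}  OUT={a:4, b:4, c:8; rest ⊤}

Merge at B5: IN[B5] = OUT[B2] ⊔ OUT[B4] = {a: ⊤, b: 4, c: 8, d: ⊤, e: ⊤, f: ⊤}
Applying B5's transfer function to that IN value gives OUT[B5] (row B5 above).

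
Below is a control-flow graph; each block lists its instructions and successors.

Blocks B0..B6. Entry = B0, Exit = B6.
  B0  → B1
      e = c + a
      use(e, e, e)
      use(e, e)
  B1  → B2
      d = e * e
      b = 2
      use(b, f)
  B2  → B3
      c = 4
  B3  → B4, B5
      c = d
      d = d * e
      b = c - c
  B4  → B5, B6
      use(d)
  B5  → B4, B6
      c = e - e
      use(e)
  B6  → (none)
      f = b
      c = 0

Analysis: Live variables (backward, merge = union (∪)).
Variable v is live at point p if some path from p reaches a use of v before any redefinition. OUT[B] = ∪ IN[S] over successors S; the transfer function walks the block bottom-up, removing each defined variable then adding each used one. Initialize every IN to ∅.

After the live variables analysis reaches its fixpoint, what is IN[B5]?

Answer: {b, d, e}

Working:
Per-block solution:
  B0:   IN={a, c, f}   OUT={e, f}
  B1:   IN={e, f}   OUT={d, e}
  B2:   IN={d, e}   OUT={d, e}
  B3:   IN={d, e}   OUT={b, d, e}
  B4:   IN={b, d, e}   OUT={b, d, e}
  B5:   IN={b, d, e}   OUT={b, d, e}
  B6:   IN={b}   OUT={}

Merge at B5: OUT[B5] = IN[B4] ⊔ IN[B6] = {b, d, e}
Applying B5's transfer function to that OUT value gives IN[B5] (row B5 above).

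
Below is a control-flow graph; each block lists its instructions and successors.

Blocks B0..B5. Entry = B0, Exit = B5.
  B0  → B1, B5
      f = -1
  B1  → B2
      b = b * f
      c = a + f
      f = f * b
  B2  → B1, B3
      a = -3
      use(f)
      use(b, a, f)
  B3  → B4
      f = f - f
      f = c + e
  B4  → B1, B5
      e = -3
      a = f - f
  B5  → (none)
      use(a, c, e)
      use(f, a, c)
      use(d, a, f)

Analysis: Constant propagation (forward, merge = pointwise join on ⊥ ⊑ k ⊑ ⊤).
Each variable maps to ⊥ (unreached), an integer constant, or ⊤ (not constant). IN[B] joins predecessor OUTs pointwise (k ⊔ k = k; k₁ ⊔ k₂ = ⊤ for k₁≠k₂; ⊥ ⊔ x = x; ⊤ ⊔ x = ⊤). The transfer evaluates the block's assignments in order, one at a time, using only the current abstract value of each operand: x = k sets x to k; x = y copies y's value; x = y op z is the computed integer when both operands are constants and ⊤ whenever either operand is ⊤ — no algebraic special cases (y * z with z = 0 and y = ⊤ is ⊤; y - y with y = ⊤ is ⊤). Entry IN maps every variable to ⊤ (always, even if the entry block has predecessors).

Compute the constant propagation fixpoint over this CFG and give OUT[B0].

Per-block solution:
  B0:   IN=(all ⊤)   OUT={f:-1; rest ⊤}
  B1:   IN=(all ⊤)   OUT=(all ⊤)
  B2:   IN=(all ⊤)   OUT={a:-3; rest ⊤}
  B3:   IN={a:-3; rest ⊤}   OUT={a:-3; rest ⊤}
  B4:   IN={a:-3; rest ⊤}   OUT={e:-3; rest ⊤}
  B5:   IN=(all ⊤)   OUT=(all ⊤)

B0 is the boundary node: IN[B0] = {a: ⊤, b: ⊤, c: ⊤, d: ⊤, e: ⊤, f: ⊤}
Applying B0's transfer function to that IN value gives OUT[B0] (row B0 above).

Answer: {a: ⊤, b: ⊤, c: ⊤, d: ⊤, e: ⊤, f: -1}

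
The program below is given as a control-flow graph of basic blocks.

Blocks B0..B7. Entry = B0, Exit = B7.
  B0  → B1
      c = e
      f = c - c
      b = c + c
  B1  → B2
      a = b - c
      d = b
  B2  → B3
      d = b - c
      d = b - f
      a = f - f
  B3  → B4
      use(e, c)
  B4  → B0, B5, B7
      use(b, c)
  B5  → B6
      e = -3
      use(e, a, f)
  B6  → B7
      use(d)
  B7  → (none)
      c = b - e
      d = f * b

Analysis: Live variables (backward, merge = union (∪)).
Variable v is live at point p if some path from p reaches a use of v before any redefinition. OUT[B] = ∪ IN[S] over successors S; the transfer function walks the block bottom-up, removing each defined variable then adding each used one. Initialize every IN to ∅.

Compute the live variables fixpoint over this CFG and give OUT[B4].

Answer: {a, b, d, e, f}

Trace:
Fixpoint table:
  B0:   IN={e}   OUT={b, c, e, f}
  B1:   IN={b, c, e, f}   OUT={b, c, e, f}
  B2:   IN={b, c, e, f}   OUT={a, b, c, d, e, f}
  B3:   IN={a, b, c, d, e, f}   OUT={a, b, c, d, e, f}
  B4:   IN={a, b, c, d, e, f}   OUT={a, b, d, e, f}
  B5:   IN={a, b, d, f}   OUT={b, d, e, f}
  B6:   IN={b, d, e, f}   OUT={b, e, f}
  B7:   IN={b, e, f}   OUT={}

Merge at B4: OUT[B4] = IN[B0] ⊔ IN[B5] ⊔ IN[B7] = {a, b, d, e, f}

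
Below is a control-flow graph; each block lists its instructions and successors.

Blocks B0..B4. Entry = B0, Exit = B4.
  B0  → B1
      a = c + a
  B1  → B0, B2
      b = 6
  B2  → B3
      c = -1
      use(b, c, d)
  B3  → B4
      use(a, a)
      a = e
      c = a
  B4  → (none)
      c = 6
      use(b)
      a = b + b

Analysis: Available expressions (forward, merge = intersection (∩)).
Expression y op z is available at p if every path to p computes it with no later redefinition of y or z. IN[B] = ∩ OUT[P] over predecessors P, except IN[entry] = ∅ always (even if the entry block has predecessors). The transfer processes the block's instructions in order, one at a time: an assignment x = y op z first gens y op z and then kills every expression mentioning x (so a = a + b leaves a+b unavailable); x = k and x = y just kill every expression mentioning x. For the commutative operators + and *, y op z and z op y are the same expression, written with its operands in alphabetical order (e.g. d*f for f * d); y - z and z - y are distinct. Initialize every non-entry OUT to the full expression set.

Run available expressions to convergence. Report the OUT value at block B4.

Converged values:
  B0:  IN={}  OUT={}
  B1:  IN={}  OUT={}
  B2:  IN={}  OUT={}
  B3:  IN={}  OUT={}
  B4:  IN={}  OUT={b+b}

Merge at B4: IN[B4] = OUT[B3] = {}
Applying B4's transfer function to that IN value gives OUT[B4] (row B4 above).

Answer: {b+b}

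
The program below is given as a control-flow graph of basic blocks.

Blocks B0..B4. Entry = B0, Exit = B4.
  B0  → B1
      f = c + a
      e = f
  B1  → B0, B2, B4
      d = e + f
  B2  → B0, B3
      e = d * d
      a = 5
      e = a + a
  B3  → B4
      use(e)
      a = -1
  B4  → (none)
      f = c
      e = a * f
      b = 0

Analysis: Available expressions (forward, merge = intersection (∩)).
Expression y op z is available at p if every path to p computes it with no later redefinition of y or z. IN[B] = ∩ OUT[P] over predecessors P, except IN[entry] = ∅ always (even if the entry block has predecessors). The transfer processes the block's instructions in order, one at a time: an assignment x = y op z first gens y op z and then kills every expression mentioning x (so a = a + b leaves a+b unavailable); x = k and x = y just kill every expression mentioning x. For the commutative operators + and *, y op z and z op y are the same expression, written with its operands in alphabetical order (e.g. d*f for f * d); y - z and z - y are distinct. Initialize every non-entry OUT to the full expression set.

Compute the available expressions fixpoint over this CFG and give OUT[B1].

Per-block solution:
  B0:   IN={}   OUT={a+c}
  B1:   IN={a+c}   OUT={a+c, e+f}
  B2:   IN={a+c, e+f}   OUT={a+a, d*d}
  B3:   IN={a+a, d*d}   OUT={d*d}
  B4:   IN={}   OUT={a*f}

Merge at B1: IN[B1] = OUT[B0] = {a+c}
Applying B1's transfer function to that IN value gives OUT[B1] (row B1 above).

Answer: {a+c, e+f}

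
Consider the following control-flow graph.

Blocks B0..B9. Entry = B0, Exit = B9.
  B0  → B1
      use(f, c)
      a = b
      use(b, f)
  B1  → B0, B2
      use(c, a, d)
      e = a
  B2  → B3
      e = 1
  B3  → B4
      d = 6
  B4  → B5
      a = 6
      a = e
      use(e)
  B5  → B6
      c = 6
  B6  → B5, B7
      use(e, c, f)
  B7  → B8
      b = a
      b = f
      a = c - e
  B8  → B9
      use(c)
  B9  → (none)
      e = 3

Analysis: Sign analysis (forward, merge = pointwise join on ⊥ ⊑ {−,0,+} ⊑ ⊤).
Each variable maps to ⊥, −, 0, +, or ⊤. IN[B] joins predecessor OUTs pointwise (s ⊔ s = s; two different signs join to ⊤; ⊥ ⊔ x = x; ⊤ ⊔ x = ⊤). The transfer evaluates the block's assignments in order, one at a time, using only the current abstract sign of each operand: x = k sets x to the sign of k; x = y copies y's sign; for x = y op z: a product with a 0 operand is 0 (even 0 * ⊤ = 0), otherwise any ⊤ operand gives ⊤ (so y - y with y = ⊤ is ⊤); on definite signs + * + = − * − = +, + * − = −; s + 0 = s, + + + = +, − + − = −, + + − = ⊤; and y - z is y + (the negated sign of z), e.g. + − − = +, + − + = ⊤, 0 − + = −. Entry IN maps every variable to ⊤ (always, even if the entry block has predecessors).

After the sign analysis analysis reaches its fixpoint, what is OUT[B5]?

Fixpoint table:
  B0:  IN=(all ⊤)  OUT=(all ⊤)
  B1:  IN=(all ⊤)  OUT=(all ⊤)
  B2:  IN=(all ⊤)  OUT={e:+; rest ⊤}
  B3:  IN={e:+; rest ⊤}  OUT={d:+, e:+; rest ⊤}
  B4:  IN={d:+, e:+; rest ⊤}  OUT={a:+, d:+, e:+; rest ⊤}
  B5:  IN={a:+, d:+, e:+; rest ⊤}  OUT={a:+, c:+, d:+, e:+; rest ⊤}
  B6:  IN={a:+, c:+, d:+, e:+; rest ⊤}  OUT={a:+, c:+, d:+, e:+; rest ⊤}
  B7:  IN={a:+, c:+, d:+, e:+; rest ⊤}  OUT={c:+, d:+, e:+; rest ⊤}
  B8:  IN={c:+, d:+, e:+; rest ⊤}  OUT={c:+, d:+, e:+; rest ⊤}
  B9:  IN={c:+, d:+, e:+; rest ⊤}  OUT={c:+, d:+, e:+; rest ⊤}

Merge at B5: IN[B5] = OUT[B4] ⊔ OUT[B6] = {a: +, b: ⊤, c: ⊤, d: +, e: +, f: ⊤}
Applying B5's transfer function to that IN value gives OUT[B5] (row B5 above).

Answer: {a: +, b: ⊤, c: +, d: +, e: +, f: ⊤}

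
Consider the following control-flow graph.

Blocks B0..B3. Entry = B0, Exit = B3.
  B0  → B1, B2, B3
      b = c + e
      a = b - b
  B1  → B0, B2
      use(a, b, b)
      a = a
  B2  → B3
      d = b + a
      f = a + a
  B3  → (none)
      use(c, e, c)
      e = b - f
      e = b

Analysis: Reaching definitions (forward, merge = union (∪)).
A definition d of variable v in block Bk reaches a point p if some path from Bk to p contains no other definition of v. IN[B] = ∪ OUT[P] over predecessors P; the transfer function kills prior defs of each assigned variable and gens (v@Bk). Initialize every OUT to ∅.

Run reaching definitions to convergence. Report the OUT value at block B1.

Converged values:
  B0: | IN={a@B1, b@B0} | OUT={a@B0, b@B0}
  B1: | IN={a@B0, b@B0} | OUT={a@B1, b@B0}
  B2: | IN={a@B0, a@B1, b@B0} | OUT={a@B0, a@B1, b@B0, d@B2, f@B2}
  B3: | IN={a@B0, a@B1, b@B0, d@B2, f@B2} | OUT={a@B0, a@B1, b@B0, d@B2, e@B3, f@B2}

Merge at B1: IN[B1] = OUT[B0] = {a@B0, b@B0}
Applying B1's transfer function to that IN value gives OUT[B1] (row B1 above).

Answer: {a@B1, b@B0}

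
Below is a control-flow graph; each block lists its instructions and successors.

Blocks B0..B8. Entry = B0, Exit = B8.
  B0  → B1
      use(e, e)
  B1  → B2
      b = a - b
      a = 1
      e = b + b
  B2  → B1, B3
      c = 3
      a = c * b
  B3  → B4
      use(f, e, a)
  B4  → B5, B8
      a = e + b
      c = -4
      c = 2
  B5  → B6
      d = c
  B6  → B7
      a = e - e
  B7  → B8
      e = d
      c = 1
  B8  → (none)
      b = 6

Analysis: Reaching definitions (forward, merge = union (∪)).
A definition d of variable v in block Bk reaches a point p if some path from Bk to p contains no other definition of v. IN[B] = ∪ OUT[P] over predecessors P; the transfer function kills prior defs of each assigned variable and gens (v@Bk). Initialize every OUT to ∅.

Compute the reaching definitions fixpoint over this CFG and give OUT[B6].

Answer: {a@B6, b@B1, c@B4, d@B5, e@B1}

Trace:
Fixpoint table:
  B0: | IN={} | OUT={}
  B1: | IN={a@B2, b@B1, c@B2, e@B1} | OUT={a@B1, b@B1, c@B2, e@B1}
  B2: | IN={a@B1, b@B1, c@B2, e@B1} | OUT={a@B2, b@B1, c@B2, e@B1}
  B3: | IN={a@B2, b@B1, c@B2, e@B1} | OUT={a@B2, b@B1, c@B2, e@B1}
  B4: | IN={a@B2, b@B1, c@B2, e@B1} | OUT={a@B4, b@B1, c@B4, e@B1}
  B5: | IN={a@B4, b@B1, c@B4, e@B1} | OUT={a@B4, b@B1, c@B4, d@B5, e@B1}
  B6: | IN={a@B4, b@B1, c@B4, d@B5, e@B1} | OUT={a@B6, b@B1, c@B4, d@B5, e@B1}
  B7: | IN={a@B6, b@B1, c@B4, d@B5, e@B1} | OUT={a@B6, b@B1, c@B7, d@B5, e@B7}
  B8: | IN={a@B4, a@B6, b@B1, c@B4, c@B7, d@B5, e@B1, e@B7} | OUT={a@B4, a@B6, b@B8, c@B4, c@B7, d@B5, e@B1, e@B7}

Merge at B6: IN[B6] = OUT[B5] = {a@B4, b@B1, c@B4, d@B5, e@B1}
Applying B6's transfer function to that IN value gives OUT[B6] (row B6 above).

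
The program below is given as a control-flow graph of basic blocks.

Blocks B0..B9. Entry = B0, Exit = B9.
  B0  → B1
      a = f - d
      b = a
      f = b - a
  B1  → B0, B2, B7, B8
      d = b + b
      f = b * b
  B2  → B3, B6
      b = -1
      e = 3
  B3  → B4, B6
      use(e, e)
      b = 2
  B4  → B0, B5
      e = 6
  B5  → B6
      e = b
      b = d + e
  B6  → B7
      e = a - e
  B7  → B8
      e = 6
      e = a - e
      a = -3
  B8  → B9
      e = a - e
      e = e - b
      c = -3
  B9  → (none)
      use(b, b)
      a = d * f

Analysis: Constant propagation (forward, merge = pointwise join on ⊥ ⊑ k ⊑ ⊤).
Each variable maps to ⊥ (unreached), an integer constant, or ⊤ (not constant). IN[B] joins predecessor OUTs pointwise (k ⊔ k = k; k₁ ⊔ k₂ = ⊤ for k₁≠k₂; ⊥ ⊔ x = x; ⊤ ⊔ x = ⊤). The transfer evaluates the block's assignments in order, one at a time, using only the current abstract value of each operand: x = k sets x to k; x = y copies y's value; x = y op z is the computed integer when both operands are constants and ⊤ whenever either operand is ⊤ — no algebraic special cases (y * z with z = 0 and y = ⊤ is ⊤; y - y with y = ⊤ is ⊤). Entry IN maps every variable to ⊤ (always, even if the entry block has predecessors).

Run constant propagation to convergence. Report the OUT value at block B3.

Per-block solution:
  B0: | IN=(all ⊤) | OUT=(all ⊤)
  B1: | IN=(all ⊤) | OUT=(all ⊤)
  B2: | IN=(all ⊤) | OUT={b:-1, e:3; rest ⊤}
  B3: | IN={b:-1, e:3; rest ⊤} | OUT={b:2, e:3; rest ⊤}
  B4: | IN={b:2, e:3; rest ⊤} | OUT={b:2, e:6; rest ⊤}
  B5: | IN={b:2, e:6; rest ⊤} | OUT={e:2; rest ⊤}
  B6: | IN=(all ⊤) | OUT=(all ⊤)
  B7: | IN=(all ⊤) | OUT={a:-3; rest ⊤}
  B8: | IN=(all ⊤) | OUT={c:-3; rest ⊤}
  B9: | IN={c:-3; rest ⊤} | OUT={c:-3; rest ⊤}

Merge at B3: IN[B3] = OUT[B2] = {a: ⊤, b: -1, c: ⊤, d: ⊤, e: 3, f: ⊤}
Applying B3's transfer function to that IN value gives OUT[B3] (row B3 above).

Answer: {a: ⊤, b: 2, c: ⊤, d: ⊤, e: 3, f: ⊤}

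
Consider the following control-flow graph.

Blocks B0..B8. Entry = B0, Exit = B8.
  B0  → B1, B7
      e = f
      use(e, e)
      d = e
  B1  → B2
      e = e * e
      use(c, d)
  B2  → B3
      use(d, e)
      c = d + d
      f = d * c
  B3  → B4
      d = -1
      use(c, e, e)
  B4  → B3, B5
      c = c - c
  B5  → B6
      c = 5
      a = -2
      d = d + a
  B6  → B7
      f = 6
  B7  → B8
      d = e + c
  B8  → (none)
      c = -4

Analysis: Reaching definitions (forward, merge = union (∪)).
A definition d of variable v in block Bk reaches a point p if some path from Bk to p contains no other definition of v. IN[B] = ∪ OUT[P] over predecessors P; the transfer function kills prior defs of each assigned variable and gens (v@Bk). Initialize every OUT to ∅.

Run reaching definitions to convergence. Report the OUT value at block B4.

Answer: {c@B4, d@B3, e@B1, f@B2}

Derivation:
Converged values:
  B0:   IN={}   OUT={d@B0, e@B0}
  B1:   IN={d@B0, e@B0}   OUT={d@B0, e@B1}
  B2:   IN={d@B0, e@B1}   OUT={c@B2, d@B0, e@B1, f@B2}
  B3:   IN={c@B2, c@B4, d@B0, d@B3, e@B1, f@B2}   OUT={c@B2, c@B4, d@B3, e@B1, f@B2}
  B4:   IN={c@B2, c@B4, d@B3, e@B1, f@B2}   OUT={c@B4, d@B3, e@B1, f@B2}
  B5:   IN={c@B4, d@B3, e@B1, f@B2}   OUT={a@B5, c@B5, d@B5, e@B1, f@B2}
  B6:   IN={a@B5, c@B5, d@B5, e@B1, f@B2}   OUT={a@B5, c@B5, d@B5, e@B1, f@B6}
  B7:   IN={a@B5, c@B5, d@B0, d@B5, e@B0, e@B1, f@B6}   OUT={a@B5, c@B5, d@B7, e@B0, e@B1, f@B6}
  B8:   IN={a@B5, c@B5, d@B7, e@B0, e@B1, f@B6}   OUT={a@B5, c@B8, d@B7, e@B0, e@B1, f@B6}

Merge at B4: IN[B4] = OUT[B3] = {c@B2, c@B4, d@B3, e@B1, f@B2}
Applying B4's transfer function to that IN value gives OUT[B4] (row B4 above).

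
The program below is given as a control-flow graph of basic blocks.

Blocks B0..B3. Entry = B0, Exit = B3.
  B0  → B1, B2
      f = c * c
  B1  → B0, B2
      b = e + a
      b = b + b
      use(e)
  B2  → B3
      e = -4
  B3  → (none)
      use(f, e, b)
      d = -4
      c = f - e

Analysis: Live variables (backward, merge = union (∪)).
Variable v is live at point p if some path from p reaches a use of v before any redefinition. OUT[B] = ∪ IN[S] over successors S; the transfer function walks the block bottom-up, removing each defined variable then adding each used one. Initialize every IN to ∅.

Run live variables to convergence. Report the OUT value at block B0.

Answer: {a, b, c, e, f}

Working:
Per-block solution:
  B0:   IN={a, b, c, e}   OUT={a, b, c, e, f}
  B1:   IN={a, c, e, f}   OUT={a, b, c, e, f}
  B2:   IN={b, f}   OUT={b, e, f}
  B3:   IN={b, e, f}   OUT={}

Merge at B0: OUT[B0] = IN[B1] ⊔ IN[B2] = {a, b, c, e, f}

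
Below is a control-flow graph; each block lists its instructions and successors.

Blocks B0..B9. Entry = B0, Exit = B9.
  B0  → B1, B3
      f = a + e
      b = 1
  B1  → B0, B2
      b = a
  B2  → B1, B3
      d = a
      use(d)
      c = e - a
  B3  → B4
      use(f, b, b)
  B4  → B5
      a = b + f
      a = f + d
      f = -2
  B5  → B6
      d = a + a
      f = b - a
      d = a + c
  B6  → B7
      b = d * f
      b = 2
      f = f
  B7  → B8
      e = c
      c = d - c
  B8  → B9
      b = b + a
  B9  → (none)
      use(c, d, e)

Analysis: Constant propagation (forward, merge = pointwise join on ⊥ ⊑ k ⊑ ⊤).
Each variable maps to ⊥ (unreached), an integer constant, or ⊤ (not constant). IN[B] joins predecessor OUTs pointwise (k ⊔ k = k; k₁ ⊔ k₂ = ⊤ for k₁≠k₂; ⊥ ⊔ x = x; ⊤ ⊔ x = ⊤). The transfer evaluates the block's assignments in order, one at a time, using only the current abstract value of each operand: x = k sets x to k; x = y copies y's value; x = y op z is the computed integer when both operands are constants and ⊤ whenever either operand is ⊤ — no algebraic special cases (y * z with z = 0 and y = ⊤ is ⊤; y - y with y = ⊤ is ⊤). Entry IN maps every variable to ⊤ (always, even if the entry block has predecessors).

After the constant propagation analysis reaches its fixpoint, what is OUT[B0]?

Fixpoint table:
  B0: | IN=(all ⊤) | OUT={b:1; rest ⊤}
  B1: | IN=(all ⊤) | OUT=(all ⊤)
  B2: | IN=(all ⊤) | OUT=(all ⊤)
  B3: | IN=(all ⊤) | OUT=(all ⊤)
  B4: | IN=(all ⊤) | OUT={f:-2; rest ⊤}
  B5: | IN={f:-2; rest ⊤} | OUT=(all ⊤)
  B6: | IN=(all ⊤) | OUT={b:2; rest ⊤}
  B7: | IN={b:2; rest ⊤} | OUT={b:2; rest ⊤}
  B8: | IN={b:2; rest ⊤} | OUT=(all ⊤)
  B9: | IN=(all ⊤) | OUT=(all ⊤)

Merge at B0 (entry node, so the boundary value (all ⊤) is joined with the incoming edge(s)): IN[B0] = (all ⊤) ⊔ OUT[B1] = {a: ⊤, b: ⊤, c: ⊤, d: ⊤, e: ⊤, f: ⊤}
Applying B0's transfer function to that IN value gives OUT[B0] (row B0 above).

Answer: {a: ⊤, b: 1, c: ⊤, d: ⊤, e: ⊤, f: ⊤}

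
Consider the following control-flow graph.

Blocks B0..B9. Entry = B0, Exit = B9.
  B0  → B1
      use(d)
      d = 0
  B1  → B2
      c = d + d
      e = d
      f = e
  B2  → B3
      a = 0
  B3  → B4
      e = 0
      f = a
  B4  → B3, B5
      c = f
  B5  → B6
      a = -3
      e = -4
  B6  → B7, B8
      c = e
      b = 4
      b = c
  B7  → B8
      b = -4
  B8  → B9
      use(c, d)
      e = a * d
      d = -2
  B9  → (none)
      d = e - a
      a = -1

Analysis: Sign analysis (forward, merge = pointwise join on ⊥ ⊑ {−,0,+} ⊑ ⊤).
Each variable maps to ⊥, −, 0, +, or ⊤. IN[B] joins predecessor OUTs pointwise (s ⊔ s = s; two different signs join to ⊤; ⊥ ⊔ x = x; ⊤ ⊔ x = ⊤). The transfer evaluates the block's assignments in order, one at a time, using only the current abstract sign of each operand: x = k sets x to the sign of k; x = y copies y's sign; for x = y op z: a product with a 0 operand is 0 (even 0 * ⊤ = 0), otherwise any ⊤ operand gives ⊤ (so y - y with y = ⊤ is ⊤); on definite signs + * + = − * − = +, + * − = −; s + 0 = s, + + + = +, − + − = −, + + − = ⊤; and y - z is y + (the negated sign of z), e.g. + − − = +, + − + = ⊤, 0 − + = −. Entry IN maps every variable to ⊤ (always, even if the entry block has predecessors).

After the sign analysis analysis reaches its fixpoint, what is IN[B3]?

Answer: {a: 0, b: ⊤, c: 0, d: 0, e: 0, f: 0}

Trace:
Fixpoint table:
  B0: | IN=(all ⊤) | OUT={d:0; rest ⊤}
  B1: | IN={d:0; rest ⊤} | OUT={c:0, d:0, e:0, f:0; rest ⊤}
  B2: | IN={c:0, d:0, e:0, f:0; rest ⊤} | OUT={a:0, c:0, d:0, e:0, f:0; rest ⊤}
  B3: | IN={a:0, c:0, d:0, e:0, f:0; rest ⊤} | OUT={a:0, c:0, d:0, e:0, f:0; rest ⊤}
  B4: | IN={a:0, c:0, d:0, e:0, f:0; rest ⊤} | OUT={a:0, c:0, d:0, e:0, f:0; rest ⊤}
  B5: | IN={a:0, c:0, d:0, e:0, f:0; rest ⊤} | OUT={a:-, c:0, d:0, e:-, f:0; rest ⊤}
  B6: | IN={a:-, c:0, d:0, e:-, f:0; rest ⊤} | OUT={a:-, b:-, c:-, d:0, e:-, f:0; rest ⊤}
  B7: | IN={a:-, b:-, c:-, d:0, e:-, f:0; rest ⊤} | OUT={a:-, b:-, c:-, d:0, e:-, f:0; rest ⊤}
  B8: | IN={a:-, b:-, c:-, d:0, e:-, f:0; rest ⊤} | OUT={a:-, b:-, c:-, d:-, e:0, f:0; rest ⊤}
  B9: | IN={a:-, b:-, c:-, d:-, e:0, f:0; rest ⊤} | OUT={a:-, b:-, c:-, d:+, e:0, f:0; rest ⊤}

Merge at B3: IN[B3] = OUT[B2] ⊔ OUT[B4] = {a: 0, b: ⊤, c: 0, d: 0, e: 0, f: 0}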